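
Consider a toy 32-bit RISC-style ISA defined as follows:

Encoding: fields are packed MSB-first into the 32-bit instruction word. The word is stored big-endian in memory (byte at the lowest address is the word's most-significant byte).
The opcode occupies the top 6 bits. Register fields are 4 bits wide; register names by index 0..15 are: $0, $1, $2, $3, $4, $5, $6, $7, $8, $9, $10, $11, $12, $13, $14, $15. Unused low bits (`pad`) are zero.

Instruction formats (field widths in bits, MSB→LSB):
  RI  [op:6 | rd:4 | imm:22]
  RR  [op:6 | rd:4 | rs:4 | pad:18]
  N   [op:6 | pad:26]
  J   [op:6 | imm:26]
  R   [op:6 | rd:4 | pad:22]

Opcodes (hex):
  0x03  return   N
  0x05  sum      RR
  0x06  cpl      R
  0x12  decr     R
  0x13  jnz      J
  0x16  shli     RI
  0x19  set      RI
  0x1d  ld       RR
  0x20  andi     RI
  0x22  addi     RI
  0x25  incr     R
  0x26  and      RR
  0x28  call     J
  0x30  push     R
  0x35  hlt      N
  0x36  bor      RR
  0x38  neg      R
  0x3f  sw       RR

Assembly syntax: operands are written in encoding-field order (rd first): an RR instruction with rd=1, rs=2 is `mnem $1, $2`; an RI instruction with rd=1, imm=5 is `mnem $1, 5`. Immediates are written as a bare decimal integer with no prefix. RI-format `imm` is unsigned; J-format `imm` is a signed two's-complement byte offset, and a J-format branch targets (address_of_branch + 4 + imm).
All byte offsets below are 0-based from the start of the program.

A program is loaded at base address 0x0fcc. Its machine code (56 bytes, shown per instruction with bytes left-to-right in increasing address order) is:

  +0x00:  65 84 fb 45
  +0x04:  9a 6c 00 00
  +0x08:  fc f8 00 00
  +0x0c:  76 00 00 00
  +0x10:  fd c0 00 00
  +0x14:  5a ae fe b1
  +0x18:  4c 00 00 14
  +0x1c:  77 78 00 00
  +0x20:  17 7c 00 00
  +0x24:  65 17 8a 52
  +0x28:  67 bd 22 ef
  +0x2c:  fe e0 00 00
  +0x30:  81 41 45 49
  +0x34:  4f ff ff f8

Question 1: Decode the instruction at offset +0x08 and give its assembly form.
sw $3, $14

@+08  big-endian(fc f8 00 00) = 0xfcf80000
  top 6b → 0x3f → sw [RR]
  rd: (w>>22)&0xf=0x3 → $3
  rs: (w>>18)&0xf=0xe → $14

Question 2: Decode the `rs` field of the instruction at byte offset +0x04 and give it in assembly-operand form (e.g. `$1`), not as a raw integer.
[04] 9a 6c 00 00 → 0x9a6c0000
  opcode bits[31:26]=0x26: and/RR
  rd: (w>>22)&0xf=0x9 → $9
  rs: (w>>18)&0xf=0xb → $11

$11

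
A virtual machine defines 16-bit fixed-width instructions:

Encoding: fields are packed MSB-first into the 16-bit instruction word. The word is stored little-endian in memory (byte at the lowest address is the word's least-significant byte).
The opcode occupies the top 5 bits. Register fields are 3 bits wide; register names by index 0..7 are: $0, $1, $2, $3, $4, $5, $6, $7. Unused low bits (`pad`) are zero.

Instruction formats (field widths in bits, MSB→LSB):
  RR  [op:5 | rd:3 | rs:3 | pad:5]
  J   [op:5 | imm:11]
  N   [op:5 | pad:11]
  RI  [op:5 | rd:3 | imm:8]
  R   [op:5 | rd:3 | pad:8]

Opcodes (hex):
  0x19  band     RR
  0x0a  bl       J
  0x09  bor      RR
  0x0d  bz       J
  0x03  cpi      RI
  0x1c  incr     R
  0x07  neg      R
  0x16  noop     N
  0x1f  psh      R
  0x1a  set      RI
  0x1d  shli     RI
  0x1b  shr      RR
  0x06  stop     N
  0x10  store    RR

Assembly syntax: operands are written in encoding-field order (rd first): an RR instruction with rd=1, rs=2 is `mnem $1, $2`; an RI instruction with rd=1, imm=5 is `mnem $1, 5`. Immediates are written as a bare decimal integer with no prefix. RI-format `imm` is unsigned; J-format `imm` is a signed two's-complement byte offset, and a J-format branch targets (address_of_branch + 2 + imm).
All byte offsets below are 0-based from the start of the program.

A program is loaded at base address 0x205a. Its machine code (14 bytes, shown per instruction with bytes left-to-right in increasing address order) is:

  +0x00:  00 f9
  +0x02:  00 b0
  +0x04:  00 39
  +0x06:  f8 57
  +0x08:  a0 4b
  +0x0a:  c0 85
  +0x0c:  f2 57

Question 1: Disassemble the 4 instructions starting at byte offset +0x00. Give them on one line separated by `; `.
psh $1; noop; neg $1; bl -8

off 0x00: read 00 f9 as little → 0xf900
  top 5b → 0x1f → psh [R]
  rd: (w>>8)&0x7=0x1 → $1
off 0x02: read 00 b0 as little → 0xb000
  top 5b → 0x16 → noop [N]
off 0x04: read 00 39 as little → 0x3900
  top 5b → 0x7 → neg [R]
  rd: (w>>8)&0x7=0x1 → $1
off 0x06: read f8 57 as little → 0x57f8
  top 5b → 0xa → bl [J]
  imm: (w>>0)&0x7ff=0x7f8 (s11→-8) → -8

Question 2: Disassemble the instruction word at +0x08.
bor $3, $5

+0x08: a0 4b ⇒ word 0x4ba0 (little)
  top 5b → 0x9 → bor [RR]
  [10:8] rd=3 = $3
  [7:5] rs=5 = $5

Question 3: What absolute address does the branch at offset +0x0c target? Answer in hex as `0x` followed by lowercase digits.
0x205a

[0c] f2 57 → 0x57f2
  op=0x57f2>>11=0xa ⇒ bl (J)
  [10:0] imm=2034 (s11→-14) = -14
  target = base 0x205a + off 0x0c + 2 + imm -14 = 0x205a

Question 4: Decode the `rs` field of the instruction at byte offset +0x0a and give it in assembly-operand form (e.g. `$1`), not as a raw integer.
$6

+0x0a: c0 85 ⇒ word 0x85c0 (little)
  top 5b → 0x10 → store [RR]
  rd@[10:8]=0x5 ⇒ $5
  rs@[7:5]=0x6 ⇒ $6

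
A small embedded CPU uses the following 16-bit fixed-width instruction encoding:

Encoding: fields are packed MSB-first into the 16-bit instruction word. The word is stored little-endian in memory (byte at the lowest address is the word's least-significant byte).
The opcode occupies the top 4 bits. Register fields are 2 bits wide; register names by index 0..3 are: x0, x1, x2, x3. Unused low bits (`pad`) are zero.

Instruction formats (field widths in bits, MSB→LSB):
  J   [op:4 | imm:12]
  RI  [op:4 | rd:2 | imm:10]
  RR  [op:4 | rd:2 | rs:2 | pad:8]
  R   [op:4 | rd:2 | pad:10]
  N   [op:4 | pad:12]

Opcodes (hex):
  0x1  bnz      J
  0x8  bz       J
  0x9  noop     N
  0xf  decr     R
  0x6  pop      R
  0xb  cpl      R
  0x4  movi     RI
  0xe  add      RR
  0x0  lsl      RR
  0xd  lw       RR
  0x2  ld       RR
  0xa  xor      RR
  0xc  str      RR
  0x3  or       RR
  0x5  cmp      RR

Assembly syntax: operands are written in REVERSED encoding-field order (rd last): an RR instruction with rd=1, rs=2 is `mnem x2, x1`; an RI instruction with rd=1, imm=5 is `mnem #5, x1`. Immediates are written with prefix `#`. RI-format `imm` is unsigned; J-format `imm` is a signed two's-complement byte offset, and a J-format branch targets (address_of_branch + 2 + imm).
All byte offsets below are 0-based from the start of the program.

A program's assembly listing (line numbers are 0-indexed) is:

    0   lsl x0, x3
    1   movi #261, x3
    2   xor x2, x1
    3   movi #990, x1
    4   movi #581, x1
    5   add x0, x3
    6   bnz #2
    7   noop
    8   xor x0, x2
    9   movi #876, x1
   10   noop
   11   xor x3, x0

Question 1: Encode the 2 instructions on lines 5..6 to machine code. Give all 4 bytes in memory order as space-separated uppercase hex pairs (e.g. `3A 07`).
L5: add op=0xe:4|rd=3:2|rs=0:2|pad=0:8 ⇒ 0xec00 ⇒ little 00 ec
L6: bnz op=0x1:4|imm=2:12 ⇒ 0x1002 ⇒ little 02 10

00 EC 02 10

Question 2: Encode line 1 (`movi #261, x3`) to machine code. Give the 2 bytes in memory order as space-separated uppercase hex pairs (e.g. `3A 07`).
05 4D

L1: movi op=0x4:4|rd=3:2|imm=261:10 ⇒ 0x4d05 ⇒ little 05 4d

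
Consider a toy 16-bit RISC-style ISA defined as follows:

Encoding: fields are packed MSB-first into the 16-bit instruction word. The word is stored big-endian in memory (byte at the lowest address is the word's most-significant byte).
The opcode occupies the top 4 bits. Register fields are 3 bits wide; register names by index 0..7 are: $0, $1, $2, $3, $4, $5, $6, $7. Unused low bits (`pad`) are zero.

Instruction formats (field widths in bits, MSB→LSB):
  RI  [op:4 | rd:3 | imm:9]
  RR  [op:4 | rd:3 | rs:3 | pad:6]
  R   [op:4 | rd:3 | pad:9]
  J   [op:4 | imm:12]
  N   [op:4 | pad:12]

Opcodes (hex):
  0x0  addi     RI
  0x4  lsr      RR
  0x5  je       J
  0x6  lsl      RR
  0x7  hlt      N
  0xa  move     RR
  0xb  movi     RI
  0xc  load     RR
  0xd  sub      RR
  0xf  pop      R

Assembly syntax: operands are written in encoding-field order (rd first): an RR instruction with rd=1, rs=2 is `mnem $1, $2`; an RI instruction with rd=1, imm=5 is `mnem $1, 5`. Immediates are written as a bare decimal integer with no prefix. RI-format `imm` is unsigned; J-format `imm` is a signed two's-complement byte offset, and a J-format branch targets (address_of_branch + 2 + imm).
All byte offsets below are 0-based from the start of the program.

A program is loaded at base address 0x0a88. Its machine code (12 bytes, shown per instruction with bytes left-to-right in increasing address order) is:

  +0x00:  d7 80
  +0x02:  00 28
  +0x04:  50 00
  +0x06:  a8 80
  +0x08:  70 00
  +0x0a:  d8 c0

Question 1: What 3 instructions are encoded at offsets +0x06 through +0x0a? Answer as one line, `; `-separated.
+0x06: a8 80 ⇒ word 0xa880 (big)
  opcode bits[15:12]=0xa: move/RR
  [11:9] rd=4 = $4
  [8:6] rs=2 = $2
+0x08: 70 00 ⇒ word 0x7000 (big)
  opcode bits[15:12]=0x7: hlt/N
+0x0a: d8 c0 ⇒ word 0xd8c0 (big)
  opcode bits[15:12]=0xd: sub/RR
  [11:9] rd=4 = $4
  [8:6] rs=3 = $3

move $4, $2; hlt; sub $4, $3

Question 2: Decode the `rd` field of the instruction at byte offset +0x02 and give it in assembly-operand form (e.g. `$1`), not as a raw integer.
$0

@+02  big-endian(00 28) = 0x0028
  top 4b → 0x0 → addi [RI]
  rd: (w>>9)&0x7=0x0 → $0
  imm: (w>>0)&0x1ff=0x28 → 40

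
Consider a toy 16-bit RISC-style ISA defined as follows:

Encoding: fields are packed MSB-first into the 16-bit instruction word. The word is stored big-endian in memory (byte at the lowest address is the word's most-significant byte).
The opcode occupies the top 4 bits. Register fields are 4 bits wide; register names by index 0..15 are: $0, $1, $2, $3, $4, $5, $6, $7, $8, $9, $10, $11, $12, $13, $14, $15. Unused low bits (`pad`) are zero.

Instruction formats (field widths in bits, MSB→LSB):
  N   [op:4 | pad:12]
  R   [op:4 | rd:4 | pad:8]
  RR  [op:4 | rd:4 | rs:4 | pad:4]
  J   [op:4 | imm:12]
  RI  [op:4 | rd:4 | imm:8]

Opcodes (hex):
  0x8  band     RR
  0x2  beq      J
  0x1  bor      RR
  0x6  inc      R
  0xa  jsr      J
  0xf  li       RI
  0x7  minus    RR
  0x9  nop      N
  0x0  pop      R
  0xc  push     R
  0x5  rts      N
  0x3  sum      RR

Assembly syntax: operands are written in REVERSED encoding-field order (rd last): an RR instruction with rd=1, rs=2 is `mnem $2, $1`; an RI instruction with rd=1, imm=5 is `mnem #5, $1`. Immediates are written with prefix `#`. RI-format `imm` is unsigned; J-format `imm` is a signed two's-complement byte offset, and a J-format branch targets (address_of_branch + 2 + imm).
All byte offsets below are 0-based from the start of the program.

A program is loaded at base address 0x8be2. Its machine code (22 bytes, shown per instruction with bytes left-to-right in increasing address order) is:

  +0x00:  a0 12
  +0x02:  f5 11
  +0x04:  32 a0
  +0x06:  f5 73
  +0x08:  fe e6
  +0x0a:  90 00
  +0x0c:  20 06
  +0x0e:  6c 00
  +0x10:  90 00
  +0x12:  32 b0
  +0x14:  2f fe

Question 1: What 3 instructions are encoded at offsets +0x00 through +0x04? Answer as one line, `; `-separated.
jsr #18; li #17, $5; sum $10, $2

@+00  big-endian(a0 12) = 0xa012
  opcode bits[15:12]=0xa: jsr/J
  imm@[11:0]=0x12 ⇒ #18
@+02  big-endian(f5 11) = 0xf511
  opcode bits[15:12]=0xf: li/RI
  rd@[11:8]=0x5 ⇒ $5
  imm@[7:0]=0x11 ⇒ #17
@+04  big-endian(32 a0) = 0x32a0
  opcode bits[15:12]=0x3: sum/RR
  rd@[11:8]=0x2 ⇒ $2
  rs@[7:4]=0xa ⇒ $10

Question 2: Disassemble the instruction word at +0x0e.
+0x0e: 6c 00 ⇒ word 0x6c00 (big)
  opcode bits[15:12]=0x6: inc/R
  [11:8] rd=12 = $12

inc $12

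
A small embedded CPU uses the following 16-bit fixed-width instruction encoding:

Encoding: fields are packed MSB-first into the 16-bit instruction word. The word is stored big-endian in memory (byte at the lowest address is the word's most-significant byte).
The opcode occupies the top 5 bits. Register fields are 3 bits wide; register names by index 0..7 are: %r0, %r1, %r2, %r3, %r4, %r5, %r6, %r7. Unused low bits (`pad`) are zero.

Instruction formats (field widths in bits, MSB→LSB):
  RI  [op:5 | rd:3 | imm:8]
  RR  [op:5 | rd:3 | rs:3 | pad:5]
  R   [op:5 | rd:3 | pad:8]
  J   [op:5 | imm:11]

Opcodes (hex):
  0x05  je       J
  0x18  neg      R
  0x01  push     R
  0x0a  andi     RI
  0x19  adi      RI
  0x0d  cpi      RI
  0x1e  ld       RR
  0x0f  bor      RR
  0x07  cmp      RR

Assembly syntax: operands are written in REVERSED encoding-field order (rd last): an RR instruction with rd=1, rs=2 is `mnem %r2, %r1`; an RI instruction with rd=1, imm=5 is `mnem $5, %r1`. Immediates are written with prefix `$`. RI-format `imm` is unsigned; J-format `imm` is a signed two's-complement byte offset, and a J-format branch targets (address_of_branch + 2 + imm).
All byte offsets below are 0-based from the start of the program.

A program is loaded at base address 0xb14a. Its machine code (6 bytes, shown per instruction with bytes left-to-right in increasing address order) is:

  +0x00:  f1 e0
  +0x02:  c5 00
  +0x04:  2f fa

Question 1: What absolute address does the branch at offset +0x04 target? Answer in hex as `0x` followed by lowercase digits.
+0x04: 2f fa ⇒ word 0x2ffa (big)
  top 5b → 0x5 → je [J]
  imm@[10:0]=0x7fa (s11→-6) ⇒ $-6
  target = base 0xb14a + off 0x04 + 2 + imm -6 = 0xb14a

0xb14a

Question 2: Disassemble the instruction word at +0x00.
off 0x00: read f1 e0 as big → 0xf1e0
  op=0xf1e0>>11=0x1e ⇒ ld (RR)
  rd: (w>>8)&0x7=0x1 → %r1
  rs: (w>>5)&0x7=0x7 → %r7

ld %r7, %r1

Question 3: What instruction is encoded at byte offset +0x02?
neg %r5

off 0x02: read c5 00 as big → 0xc500
  opcode bits[15:11]=0x18: neg/R
  rd: (w>>8)&0x7=0x5 → %r5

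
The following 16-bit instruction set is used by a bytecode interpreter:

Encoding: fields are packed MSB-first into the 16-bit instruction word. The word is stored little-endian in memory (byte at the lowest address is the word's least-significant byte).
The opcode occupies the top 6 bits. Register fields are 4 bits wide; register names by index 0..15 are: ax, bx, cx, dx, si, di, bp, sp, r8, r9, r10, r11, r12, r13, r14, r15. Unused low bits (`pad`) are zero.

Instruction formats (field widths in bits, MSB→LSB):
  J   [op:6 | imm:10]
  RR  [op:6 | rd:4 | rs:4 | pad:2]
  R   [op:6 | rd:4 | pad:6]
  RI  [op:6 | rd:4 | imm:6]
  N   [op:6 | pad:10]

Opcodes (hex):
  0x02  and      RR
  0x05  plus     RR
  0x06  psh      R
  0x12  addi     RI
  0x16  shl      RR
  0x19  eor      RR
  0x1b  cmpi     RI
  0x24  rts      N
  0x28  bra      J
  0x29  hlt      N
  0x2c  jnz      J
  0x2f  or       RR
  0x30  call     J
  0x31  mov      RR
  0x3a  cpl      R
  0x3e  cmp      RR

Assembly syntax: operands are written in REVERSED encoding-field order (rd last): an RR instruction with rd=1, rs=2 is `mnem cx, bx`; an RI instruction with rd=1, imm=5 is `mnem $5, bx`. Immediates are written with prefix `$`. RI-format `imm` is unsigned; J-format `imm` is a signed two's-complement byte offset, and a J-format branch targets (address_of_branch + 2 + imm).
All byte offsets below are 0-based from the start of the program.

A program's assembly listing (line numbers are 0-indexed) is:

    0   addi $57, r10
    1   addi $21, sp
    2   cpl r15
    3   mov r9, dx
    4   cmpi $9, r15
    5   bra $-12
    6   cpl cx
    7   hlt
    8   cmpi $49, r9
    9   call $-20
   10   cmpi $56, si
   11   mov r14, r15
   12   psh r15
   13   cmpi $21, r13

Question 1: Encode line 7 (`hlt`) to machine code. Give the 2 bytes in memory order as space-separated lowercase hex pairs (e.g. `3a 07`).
7. hlt fields op=0x29:6|pad=0:10 → word a400h → 00 a4

00 a4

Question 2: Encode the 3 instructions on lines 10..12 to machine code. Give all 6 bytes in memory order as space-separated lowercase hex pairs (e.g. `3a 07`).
L10: cmpi op=0x1b:6|rd=4:4|imm=56:6 ⇒ 0x6d38 ⇒ little 38 6d
L11: mov op=0x31:6|rd=15:4|rs=14:4|pad=0:2 ⇒ 0xc7f8 ⇒ little f8 c7
L12: psh op=0x6:6|rd=15:4|pad=0:6 ⇒ 0x1bc0 ⇒ little c0 1b

38 6d f8 c7 c0 1b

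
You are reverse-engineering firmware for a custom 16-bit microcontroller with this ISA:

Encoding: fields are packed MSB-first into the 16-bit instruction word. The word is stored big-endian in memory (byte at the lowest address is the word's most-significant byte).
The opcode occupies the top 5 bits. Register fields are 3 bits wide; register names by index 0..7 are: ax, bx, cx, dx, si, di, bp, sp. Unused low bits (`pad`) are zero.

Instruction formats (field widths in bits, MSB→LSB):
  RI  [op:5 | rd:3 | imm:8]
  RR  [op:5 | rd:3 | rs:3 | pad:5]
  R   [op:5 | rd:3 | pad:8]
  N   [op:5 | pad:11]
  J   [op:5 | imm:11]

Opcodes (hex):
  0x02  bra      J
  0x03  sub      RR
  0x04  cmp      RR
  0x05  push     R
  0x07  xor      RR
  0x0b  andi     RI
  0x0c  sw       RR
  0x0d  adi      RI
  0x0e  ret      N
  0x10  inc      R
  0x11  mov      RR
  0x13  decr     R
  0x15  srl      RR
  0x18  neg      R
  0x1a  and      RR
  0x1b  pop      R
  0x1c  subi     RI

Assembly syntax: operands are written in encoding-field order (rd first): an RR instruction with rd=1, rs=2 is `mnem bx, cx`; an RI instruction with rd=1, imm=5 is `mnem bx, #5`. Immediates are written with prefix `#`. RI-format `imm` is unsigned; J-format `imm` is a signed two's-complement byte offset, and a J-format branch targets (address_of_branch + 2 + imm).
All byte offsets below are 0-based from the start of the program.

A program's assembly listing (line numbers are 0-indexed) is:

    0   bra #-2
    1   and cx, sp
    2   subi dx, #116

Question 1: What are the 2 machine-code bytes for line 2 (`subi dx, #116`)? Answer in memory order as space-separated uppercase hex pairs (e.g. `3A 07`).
E3 74

L2: subi op=0x1c:5|rd=3:3|imm=116:8 ⇒ 0xe374 ⇒ big e3 74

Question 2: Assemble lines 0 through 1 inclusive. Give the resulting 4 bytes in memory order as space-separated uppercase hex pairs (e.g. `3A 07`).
L0: bra op=0x2:5|imm=-2:11 ⇒ 0x17fe ⇒ big 17 fe
L1: and op=0x1a:5|rd=2:3|rs=7:3|pad=0:5 ⇒ 0xd2e0 ⇒ big d2 e0

17 FE D2 E0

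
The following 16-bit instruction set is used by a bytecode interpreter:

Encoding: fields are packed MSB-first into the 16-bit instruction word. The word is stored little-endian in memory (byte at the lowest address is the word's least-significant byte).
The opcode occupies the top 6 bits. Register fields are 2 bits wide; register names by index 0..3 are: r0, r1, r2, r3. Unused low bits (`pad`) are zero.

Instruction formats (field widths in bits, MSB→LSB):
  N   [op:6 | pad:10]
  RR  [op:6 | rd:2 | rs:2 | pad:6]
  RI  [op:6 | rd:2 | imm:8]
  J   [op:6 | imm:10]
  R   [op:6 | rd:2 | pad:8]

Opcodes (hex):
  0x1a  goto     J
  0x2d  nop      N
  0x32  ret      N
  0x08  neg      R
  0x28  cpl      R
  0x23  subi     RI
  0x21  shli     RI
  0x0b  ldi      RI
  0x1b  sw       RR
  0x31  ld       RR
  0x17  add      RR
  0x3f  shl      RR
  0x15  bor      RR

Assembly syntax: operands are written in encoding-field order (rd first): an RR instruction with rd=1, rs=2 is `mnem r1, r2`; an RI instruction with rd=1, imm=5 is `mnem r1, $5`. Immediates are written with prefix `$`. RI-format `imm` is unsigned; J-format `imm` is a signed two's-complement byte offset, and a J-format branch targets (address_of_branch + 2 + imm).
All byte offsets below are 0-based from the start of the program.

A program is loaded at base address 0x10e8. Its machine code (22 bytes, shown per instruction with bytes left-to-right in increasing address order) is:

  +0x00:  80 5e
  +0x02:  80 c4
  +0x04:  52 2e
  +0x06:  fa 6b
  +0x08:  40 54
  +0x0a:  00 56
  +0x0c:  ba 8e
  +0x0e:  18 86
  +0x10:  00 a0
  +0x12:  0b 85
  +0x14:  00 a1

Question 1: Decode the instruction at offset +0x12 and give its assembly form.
@+12  little-endian(0b 85) = 0x850b
  opcode bits[15:10]=0x21: shli/RI
  [9:8] rd=1 = r1
  [7:0] imm=11 = $11

shli r1, $11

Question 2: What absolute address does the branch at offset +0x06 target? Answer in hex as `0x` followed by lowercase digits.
0x10ea

[06] fa 6b → 0x6bfa
  top 6b → 0x1a → goto [J]
  [9:0] imm=1018 (s10→-6) = $-6
  target = base 0x10e8 + off 0x06 + 2 + imm -6 = 0x10ea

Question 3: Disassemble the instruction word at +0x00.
add r2, r2

off 0x00: read 80 5e as little → 0x5e80
  opcode bits[15:10]=0x17: add/RR
  rd: (w>>8)&0x3=0x2 → r2
  rs: (w>>6)&0x3=0x2 → r2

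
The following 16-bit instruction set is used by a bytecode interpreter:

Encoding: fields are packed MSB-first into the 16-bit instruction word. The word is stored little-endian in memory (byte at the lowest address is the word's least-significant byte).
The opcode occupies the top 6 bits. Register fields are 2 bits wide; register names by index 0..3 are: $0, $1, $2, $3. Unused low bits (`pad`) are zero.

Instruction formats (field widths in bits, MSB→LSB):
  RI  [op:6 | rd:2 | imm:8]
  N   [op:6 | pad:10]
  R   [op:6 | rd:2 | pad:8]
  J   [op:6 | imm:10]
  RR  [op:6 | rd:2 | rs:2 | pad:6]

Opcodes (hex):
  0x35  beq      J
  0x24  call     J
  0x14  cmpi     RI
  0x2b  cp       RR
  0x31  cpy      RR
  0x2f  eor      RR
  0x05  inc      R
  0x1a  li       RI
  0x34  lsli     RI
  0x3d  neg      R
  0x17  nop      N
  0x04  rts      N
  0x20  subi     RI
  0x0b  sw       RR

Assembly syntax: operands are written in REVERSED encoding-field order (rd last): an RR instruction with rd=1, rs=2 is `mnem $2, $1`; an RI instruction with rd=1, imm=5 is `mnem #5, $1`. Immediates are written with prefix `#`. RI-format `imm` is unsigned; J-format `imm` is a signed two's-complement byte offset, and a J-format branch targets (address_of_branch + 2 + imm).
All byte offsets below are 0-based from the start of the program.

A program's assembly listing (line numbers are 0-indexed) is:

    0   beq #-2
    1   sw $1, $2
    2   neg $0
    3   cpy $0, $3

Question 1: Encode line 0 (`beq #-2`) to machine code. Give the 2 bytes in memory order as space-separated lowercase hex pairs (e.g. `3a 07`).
fe d7

L0: beq op=0x35:6|imm=-2:10 ⇒ 0xd7fe ⇒ little fe d7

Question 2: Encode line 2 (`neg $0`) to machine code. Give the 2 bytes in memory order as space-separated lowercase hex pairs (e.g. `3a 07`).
00 f4

2. neg fields op=0x3d:6|rd=0:2|pad=0:8 → word f400h → 00 f4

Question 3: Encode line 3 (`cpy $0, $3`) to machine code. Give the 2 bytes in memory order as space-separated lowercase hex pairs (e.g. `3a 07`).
L3: cpy op=0x31:6|rd=3:2|rs=0:2|pad=0:6 ⇒ 0xc700 ⇒ little 00 c7

00 c7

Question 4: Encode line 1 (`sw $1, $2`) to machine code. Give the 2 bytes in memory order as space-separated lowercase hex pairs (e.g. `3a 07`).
L1: sw op=0xb:6|rd=2:2|rs=1:2|pad=0:6 ⇒ 0x2e40 ⇒ little 40 2e

40 2e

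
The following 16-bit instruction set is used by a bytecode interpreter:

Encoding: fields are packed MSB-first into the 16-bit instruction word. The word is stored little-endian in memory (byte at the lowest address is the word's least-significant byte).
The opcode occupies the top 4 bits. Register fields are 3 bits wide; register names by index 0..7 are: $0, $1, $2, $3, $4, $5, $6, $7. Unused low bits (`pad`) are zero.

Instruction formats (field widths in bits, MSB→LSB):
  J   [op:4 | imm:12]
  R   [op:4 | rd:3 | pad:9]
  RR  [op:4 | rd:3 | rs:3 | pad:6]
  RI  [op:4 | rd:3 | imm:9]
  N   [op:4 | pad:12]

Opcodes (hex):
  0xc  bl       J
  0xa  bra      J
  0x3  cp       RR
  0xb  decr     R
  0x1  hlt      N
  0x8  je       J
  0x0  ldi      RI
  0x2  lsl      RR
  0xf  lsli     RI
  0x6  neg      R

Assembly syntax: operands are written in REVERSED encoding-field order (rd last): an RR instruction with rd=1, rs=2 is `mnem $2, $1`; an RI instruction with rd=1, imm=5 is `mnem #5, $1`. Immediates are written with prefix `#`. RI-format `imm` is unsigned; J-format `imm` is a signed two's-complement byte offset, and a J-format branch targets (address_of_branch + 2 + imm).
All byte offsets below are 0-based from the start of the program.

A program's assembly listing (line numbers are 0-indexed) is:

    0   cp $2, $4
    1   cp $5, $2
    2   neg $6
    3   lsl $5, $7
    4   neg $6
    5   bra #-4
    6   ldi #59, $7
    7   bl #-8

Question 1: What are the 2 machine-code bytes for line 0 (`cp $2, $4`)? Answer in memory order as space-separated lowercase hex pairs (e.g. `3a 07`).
0. cp fields op=0x3:4|rd=4:3|rs=2:3|pad=0:6 → word 3880h → 80 38

80 38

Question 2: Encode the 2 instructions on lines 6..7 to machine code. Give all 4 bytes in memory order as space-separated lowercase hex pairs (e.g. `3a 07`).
line 6 (ldi): pack op=0x0:4|rd=7:3|imm=59:9 = 0x0e3b; little→ 3b 0e
line 7 (bl): pack op=0xc:4|imm=-8:12 = 0xcff8; little→ f8 cf

3b 0e f8 cf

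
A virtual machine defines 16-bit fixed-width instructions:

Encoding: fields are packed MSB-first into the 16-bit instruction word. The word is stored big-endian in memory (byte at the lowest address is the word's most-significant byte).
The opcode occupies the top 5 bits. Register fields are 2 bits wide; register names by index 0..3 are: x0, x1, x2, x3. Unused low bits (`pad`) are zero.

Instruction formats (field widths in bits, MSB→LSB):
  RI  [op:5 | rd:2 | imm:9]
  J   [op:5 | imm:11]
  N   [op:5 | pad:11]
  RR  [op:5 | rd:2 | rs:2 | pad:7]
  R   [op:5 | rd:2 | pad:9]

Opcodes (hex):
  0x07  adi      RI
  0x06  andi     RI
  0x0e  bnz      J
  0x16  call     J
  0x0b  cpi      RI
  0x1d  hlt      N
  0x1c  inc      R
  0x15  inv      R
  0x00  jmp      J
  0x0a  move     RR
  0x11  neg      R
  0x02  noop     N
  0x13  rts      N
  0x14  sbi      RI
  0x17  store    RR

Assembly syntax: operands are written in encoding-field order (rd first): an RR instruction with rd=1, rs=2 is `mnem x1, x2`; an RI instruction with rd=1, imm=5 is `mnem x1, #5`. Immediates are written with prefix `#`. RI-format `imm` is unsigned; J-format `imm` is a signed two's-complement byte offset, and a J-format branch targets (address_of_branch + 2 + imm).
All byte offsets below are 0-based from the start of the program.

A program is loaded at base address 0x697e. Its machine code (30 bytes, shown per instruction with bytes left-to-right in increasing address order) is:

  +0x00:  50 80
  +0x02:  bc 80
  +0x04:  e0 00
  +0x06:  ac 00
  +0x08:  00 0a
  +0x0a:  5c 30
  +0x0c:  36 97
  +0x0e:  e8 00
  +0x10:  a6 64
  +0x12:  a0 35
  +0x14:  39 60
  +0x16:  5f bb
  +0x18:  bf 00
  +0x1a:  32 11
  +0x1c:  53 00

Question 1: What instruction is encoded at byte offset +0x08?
@+08  big-endian(00 0a) = 0x000a
  top 5b → 0x0 → jmp [J]
  imm: (w>>0)&0x7ff=0xa → #10

jmp #10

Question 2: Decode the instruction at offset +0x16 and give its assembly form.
cpi x3, #443

off 0x16: read 5f bb as big → 0x5fbb
  opcode bits[15:11]=0xb: cpi/RI
  rd: (w>>9)&0x3=0x3 → x3
  imm: (w>>0)&0x1ff=0x1bb → #443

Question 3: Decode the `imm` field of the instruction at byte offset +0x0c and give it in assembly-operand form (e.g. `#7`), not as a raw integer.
@+0c  big-endian(36 97) = 0x3697
  opcode bits[15:11]=0x6: andi/RI
  rd: (w>>9)&0x3=0x3 → x3
  imm: (w>>0)&0x1ff=0x97 → #151

#151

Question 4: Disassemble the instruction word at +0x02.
off 0x02: read bc 80 as big → 0xbc80
  opcode bits[15:11]=0x17: store/RR
  [10:9] rd=2 = x2
  [8:7] rs=1 = x1

store x2, x1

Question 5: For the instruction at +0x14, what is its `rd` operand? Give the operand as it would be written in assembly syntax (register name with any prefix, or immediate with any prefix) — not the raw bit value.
off 0x14: read 39 60 as big → 0x3960
  top 5b → 0x7 → adi [RI]
  rd@[10:9]=0x0 ⇒ x0
  imm@[8:0]=0x160 ⇒ #352

x0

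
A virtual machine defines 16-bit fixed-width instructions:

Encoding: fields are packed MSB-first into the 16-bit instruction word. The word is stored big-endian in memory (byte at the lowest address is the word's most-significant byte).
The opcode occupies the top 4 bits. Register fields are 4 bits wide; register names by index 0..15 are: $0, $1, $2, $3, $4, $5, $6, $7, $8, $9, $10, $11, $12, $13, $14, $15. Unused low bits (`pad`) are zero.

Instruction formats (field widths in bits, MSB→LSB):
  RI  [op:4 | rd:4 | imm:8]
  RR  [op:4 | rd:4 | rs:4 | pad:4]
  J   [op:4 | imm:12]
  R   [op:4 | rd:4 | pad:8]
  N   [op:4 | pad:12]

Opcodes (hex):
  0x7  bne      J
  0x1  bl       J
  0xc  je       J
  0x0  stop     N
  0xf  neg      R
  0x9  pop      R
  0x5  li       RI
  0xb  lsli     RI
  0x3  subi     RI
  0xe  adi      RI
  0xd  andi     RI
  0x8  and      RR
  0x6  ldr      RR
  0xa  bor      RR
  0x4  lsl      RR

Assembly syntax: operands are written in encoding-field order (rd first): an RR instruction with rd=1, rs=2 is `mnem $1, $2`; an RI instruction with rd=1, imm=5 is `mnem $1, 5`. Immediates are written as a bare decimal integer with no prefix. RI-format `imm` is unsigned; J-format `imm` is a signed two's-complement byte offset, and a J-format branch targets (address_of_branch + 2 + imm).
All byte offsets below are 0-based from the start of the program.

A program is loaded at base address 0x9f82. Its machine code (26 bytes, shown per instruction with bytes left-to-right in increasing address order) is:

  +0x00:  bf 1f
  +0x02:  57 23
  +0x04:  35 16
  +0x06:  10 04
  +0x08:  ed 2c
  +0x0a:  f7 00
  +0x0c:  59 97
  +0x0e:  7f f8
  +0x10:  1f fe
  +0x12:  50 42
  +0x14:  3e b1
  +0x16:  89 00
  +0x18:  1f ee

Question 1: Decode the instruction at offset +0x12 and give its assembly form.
li $0, 66

@+12  big-endian(50 42) = 0x5042
  op=0x5042>>12=0x5 ⇒ li (RI)
  rd@[11:8]=0x0 ⇒ $0
  imm@[7:0]=0x42 ⇒ 66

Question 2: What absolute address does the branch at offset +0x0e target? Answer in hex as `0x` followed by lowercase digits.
0x9f8a

[0e] 7f f8 → 0x7ff8
  top 4b → 0x7 → bne [J]
  imm: (w>>0)&0xfff=0xff8 (s12→-8) → -8
  target = base 0x9f82 + off 0x0e + 2 + imm -8 = 0x9f8a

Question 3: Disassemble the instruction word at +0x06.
@+06  big-endian(10 04) = 0x1004
  op=0x1004>>12=0x1 ⇒ bl (J)
  [11:0] imm=4 = 4

bl 4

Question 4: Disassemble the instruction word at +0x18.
off 0x18: read 1f ee as big → 0x1fee
  op=0x1fee>>12=0x1 ⇒ bl (J)
  [11:0] imm=4078 (s12→-18) = -18

bl -18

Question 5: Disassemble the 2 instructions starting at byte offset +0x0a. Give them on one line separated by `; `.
neg $7; li $9, 151

[0a] f7 00 → 0xf700
  opcode bits[15:12]=0xf: neg/R
  rd@[11:8]=0x7 ⇒ $7
[0c] 59 97 → 0x5997
  opcode bits[15:12]=0x5: li/RI
  rd@[11:8]=0x9 ⇒ $9
  imm@[7:0]=0x97 ⇒ 151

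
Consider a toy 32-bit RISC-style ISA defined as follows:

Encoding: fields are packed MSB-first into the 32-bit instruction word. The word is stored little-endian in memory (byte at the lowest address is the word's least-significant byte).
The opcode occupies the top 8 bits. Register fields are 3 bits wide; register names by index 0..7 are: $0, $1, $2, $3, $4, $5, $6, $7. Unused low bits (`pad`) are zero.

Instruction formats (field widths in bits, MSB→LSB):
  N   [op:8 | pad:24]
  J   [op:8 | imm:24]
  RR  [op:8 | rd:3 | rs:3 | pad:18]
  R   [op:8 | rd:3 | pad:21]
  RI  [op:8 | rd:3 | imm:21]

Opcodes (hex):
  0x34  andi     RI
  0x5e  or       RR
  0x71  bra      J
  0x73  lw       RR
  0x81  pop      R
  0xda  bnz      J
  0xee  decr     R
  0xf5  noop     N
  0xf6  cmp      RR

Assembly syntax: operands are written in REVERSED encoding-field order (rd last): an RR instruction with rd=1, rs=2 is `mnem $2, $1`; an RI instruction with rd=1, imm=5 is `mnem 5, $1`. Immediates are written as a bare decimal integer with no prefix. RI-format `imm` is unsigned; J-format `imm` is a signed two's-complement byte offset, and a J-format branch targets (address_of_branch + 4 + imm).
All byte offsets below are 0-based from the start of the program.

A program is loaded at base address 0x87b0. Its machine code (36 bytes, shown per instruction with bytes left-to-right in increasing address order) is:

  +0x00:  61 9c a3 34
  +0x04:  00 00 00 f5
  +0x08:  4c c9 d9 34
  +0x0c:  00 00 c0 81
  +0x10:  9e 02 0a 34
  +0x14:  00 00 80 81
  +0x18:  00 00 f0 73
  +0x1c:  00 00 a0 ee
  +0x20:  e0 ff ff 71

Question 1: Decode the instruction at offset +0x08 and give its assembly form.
@+08  little-endian(4c c9 d9 34) = 0x34d9c94c
  opcode bits[31:24]=0x34: andi/RI
  [23:21] rd=6 = $6
  [20:0] imm=1689932 = 1689932

andi 1689932, $6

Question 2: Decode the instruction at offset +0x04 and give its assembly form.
+0x04: 00 00 00 f5 ⇒ word 0xf5000000 (little)
  opcode bits[31:24]=0xf5: noop/N

noop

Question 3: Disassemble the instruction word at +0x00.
off 0x00: read 61 9c a3 34 as little → 0x34a39c61
  op=0x34a39c61>>24=0x34 ⇒ andi (RI)
  rd@[23:21]=0x5 ⇒ $5
  imm@[20:0]=0x39c61 ⇒ 236641

andi 236641, $5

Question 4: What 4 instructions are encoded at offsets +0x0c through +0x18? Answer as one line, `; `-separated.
+0x0c: 00 00 c0 81 ⇒ word 0x81c00000 (little)
  top 8b → 0x81 → pop [R]
  rd: (w>>21)&0x7=0x6 → $6
+0x10: 9e 02 0a 34 ⇒ word 0x340a029e (little)
  top 8b → 0x34 → andi [RI]
  rd: (w>>21)&0x7=0x0 → $0
  imm: (w>>0)&0x1fffff=0xa029e → 656030
+0x14: 00 00 80 81 ⇒ word 0x81800000 (little)
  top 8b → 0x81 → pop [R]
  rd: (w>>21)&0x7=0x4 → $4
+0x18: 00 00 f0 73 ⇒ word 0x73f00000 (little)
  top 8b → 0x73 → lw [RR]
  rd: (w>>21)&0x7=0x7 → $7
  rs: (w>>18)&0x7=0x4 → $4

pop $6; andi 656030, $0; pop $4; lw $4, $7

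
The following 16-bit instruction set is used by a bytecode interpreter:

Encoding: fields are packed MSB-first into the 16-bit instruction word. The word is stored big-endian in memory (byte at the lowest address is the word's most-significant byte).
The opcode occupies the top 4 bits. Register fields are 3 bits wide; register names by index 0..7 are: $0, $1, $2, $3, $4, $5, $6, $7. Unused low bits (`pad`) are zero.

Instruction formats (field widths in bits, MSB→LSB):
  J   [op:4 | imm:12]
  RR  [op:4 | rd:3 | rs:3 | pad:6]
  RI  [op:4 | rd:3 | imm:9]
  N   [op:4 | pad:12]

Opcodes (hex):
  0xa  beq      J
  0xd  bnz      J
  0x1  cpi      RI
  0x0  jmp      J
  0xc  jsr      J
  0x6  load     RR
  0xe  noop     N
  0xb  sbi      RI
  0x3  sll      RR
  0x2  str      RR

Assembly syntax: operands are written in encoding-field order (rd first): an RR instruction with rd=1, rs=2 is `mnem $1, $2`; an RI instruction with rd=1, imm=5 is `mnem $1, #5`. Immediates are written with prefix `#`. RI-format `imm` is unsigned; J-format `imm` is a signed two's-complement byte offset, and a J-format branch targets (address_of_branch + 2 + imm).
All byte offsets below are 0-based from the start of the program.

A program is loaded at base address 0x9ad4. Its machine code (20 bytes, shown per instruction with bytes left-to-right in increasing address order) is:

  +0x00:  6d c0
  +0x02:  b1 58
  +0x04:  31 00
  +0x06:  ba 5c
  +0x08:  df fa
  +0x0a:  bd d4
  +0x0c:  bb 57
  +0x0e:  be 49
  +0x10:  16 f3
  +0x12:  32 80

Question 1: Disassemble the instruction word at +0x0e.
sbi $7, #73

+0x0e: be 49 ⇒ word 0xbe49 (big)
  top 4b → 0xb → sbi [RI]
  rd@[11:9]=0x7 ⇒ $7
  imm@[8:0]=0x49 ⇒ #73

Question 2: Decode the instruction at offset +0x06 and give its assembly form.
@+06  big-endian(ba 5c) = 0xba5c
  opcode bits[15:12]=0xb: sbi/RI
  rd@[11:9]=0x5 ⇒ $5
  imm@[8:0]=0x5c ⇒ #92

sbi $5, #92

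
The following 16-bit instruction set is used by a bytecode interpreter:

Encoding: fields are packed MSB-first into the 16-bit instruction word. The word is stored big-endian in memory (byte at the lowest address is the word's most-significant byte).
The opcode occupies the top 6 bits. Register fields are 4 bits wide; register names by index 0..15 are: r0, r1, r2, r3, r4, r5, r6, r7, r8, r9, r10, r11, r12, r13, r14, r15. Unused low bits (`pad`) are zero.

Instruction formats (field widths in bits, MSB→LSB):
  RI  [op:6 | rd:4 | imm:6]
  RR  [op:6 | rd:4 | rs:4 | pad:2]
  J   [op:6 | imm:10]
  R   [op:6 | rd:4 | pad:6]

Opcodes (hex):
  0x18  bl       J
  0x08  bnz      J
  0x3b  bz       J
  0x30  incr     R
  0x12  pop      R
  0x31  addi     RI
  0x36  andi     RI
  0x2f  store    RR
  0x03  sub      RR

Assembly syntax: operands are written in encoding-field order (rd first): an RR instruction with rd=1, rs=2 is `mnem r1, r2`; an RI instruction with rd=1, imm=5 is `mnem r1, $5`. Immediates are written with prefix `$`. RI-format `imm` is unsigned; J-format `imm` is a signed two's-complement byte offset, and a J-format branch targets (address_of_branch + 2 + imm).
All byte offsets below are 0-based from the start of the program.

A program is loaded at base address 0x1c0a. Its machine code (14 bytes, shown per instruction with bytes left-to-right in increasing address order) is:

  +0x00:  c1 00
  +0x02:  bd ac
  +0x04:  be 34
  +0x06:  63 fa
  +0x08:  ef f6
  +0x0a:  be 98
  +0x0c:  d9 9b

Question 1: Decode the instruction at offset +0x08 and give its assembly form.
[08] ef f6 → 0xeff6
  opcode bits[15:10]=0x3b: bz/J
  imm@[9:0]=0x3f6 (s10→-10) ⇒ $-10

bz $-10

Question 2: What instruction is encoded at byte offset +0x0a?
store r10, r6

off 0x0a: read be 98 as big → 0xbe98
  opcode bits[15:10]=0x2f: store/RR
  [9:6] rd=10 = r10
  [5:2] rs=6 = r6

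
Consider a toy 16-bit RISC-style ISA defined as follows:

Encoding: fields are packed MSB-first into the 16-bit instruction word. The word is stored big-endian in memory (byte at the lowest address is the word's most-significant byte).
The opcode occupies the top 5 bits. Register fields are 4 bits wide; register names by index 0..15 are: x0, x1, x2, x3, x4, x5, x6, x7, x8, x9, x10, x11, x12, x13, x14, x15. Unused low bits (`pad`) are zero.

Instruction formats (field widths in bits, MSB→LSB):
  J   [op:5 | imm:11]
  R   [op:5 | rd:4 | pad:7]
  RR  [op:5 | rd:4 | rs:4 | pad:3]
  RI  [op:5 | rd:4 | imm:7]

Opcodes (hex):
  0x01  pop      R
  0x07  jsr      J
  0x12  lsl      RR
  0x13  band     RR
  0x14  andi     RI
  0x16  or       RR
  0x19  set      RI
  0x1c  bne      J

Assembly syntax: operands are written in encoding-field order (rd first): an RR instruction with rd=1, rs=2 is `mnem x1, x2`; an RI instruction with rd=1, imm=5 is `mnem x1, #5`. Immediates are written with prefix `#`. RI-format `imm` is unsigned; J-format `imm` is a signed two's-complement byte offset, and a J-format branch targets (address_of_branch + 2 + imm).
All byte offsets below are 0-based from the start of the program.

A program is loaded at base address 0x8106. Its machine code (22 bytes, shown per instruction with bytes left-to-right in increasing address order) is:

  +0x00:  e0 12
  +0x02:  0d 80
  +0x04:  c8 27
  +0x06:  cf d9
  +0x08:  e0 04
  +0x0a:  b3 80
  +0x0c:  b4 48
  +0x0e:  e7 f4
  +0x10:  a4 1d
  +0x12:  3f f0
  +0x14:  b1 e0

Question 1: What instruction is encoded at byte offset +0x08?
bne #4

@+08  big-endian(e0 04) = 0xe004
  op=0xe004>>11=0x1c ⇒ bne (J)
  imm@[10:0]=0x4 ⇒ #4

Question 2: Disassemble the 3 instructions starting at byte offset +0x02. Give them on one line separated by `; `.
@+02  big-endian(0d 80) = 0x0d80
  op=0x0d80>>11=0x1 ⇒ pop (R)
  rd: (w>>7)&0xf=0xb → x11
@+04  big-endian(c8 27) = 0xc827
  op=0xc827>>11=0x19 ⇒ set (RI)
  rd: (w>>7)&0xf=0x0 → x0
  imm: (w>>0)&0x7f=0x27 → #39
@+06  big-endian(cf d9) = 0xcfd9
  op=0xcfd9>>11=0x19 ⇒ set (RI)
  rd: (w>>7)&0xf=0xf → x15
  imm: (w>>0)&0x7f=0x59 → #89

pop x11; set x0, #39; set x15, #89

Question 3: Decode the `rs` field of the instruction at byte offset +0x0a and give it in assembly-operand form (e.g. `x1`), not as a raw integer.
x0

off 0x0a: read b3 80 as big → 0xb380
  op=0xb380>>11=0x16 ⇒ or (RR)
  rd@[10:7]=0x7 ⇒ x7
  rs@[6:3]=0x0 ⇒ x0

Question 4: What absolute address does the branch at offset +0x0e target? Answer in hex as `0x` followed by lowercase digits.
0x810a

[0e] e7 f4 → 0xe7f4
  opcode bits[15:11]=0x1c: bne/J
  imm@[10:0]=0x7f4 (s11→-12) ⇒ #-12
  target = base 0x8106 + off 0x0e + 2 + imm -12 = 0x810a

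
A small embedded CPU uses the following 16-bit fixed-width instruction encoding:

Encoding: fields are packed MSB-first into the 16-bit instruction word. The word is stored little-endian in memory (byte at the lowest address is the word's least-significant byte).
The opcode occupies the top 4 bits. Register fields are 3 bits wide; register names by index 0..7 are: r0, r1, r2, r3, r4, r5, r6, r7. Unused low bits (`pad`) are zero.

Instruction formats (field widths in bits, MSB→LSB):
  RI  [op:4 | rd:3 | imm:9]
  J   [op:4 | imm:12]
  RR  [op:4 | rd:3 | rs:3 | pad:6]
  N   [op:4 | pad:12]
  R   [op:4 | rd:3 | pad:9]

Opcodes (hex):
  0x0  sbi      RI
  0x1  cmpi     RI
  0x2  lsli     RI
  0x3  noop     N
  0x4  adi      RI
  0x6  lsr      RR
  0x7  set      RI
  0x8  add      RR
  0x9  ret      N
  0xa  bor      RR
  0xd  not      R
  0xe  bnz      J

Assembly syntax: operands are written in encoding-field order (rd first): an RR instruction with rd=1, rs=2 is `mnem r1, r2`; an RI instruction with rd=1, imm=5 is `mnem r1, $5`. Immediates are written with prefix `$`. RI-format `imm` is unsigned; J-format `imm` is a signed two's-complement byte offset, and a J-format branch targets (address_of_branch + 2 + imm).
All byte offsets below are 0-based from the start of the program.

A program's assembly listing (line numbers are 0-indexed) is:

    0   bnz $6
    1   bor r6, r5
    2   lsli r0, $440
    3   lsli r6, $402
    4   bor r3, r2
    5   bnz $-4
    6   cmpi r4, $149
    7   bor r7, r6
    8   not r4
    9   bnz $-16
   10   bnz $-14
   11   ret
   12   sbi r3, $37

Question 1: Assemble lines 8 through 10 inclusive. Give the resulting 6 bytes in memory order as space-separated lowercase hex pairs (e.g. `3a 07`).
00 d8 f0 ef f2 ef

line 8 (not): pack op=0xd:4|rd=4:3|pad=0:9 = 0xd800; little→ 00 d8
line 9 (bnz): pack op=0xe:4|imm=-16:12 = 0xeff0; little→ f0 ef
line 10 (bnz): pack op=0xe:4|imm=-14:12 = 0xeff2; little→ f2 ef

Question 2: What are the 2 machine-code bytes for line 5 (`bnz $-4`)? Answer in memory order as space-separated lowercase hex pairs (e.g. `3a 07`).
line 5 (bnz): pack op=0xe:4|imm=-4:12 = 0xeffc; little→ fc ef

fc ef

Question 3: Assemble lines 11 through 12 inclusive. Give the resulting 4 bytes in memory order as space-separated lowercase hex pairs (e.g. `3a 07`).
line 11 (ret): pack op=0x9:4|pad=0:12 = 0x9000; little→ 00 90
line 12 (sbi): pack op=0x0:4|rd=3:3|imm=37:9 = 0x0625; little→ 25 06

00 90 25 06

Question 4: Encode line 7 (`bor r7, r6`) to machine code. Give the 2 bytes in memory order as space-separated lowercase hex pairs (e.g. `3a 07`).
line 7 (bor): pack op=0xa:4|rd=7:3|rs=6:3|pad=0:6 = 0xaf80; little→ 80 af

80 af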